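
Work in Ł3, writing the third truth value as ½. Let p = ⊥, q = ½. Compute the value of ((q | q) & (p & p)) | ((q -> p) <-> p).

q | q = ½ | ½ = ½
p & p = ⊥ & ⊥ = ⊥
(q | q) & (p & p) = ½ & ⊥ = ⊥
q -> p = ½ -> ⊥ = ½  [min(1, 1−½+0)]
(q -> p) <-> p = ½ <-> ⊥ = ½
((q | q) & (p & p)) | ((q -> p) <-> p) = ⊥ | ½ = ½

½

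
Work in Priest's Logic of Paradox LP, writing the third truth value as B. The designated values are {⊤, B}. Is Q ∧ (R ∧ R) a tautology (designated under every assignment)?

No

Countermodel: Q=⊤, R=⊥ gives ⊥, which is not designated.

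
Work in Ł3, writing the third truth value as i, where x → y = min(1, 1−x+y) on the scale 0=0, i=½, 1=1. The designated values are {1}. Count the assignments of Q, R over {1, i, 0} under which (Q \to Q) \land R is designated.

3

Designated under: (Q=1, R=1); (Q=i, R=1); (Q=0, R=1).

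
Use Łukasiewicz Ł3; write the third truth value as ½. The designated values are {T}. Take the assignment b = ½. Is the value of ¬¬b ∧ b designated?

No

¬b = ¬½ = ½
¬¬b = ¬½ = ½
¬¬b ∧ b = ½ ∧ ½ = ½
½ ∉ {T}.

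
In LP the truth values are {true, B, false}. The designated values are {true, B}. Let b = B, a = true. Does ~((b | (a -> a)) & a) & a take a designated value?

No

a -> a = true -> true = true
b | (a -> a) = B | true = true
(b | (a -> a)) & a = true & true = true
~((b | (a -> a)) & a) = ~true = false
~((b | (a -> a)) & a) & a = false & true = false
false ∉ {true, B}.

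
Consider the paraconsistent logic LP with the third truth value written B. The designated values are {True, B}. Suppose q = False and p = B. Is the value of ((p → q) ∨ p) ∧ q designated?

p → q = B → False = B
(p → q) ∨ p = B ∨ B = B
((p → q) ∨ p) ∧ q = B ∧ False = False
False ∉ {True, B}.

No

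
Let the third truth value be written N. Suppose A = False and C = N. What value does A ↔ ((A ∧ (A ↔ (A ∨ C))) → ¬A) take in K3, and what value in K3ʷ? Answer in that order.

In K3: A ∨ C = False ∨ N = N
A ↔ (A ∨ C) = False ↔ N = N
A ∧ (A ↔ (A ∨ C)) = False ∧ N = False
¬A = ¬False = True
(A ∧ (A ↔ (A ∨ C))) → ¬A = False → True = True
A ↔ ((A ∧ (A ↔ (A ∨ C))) → ¬A) = False ↔ True = False
In K3ʷ: A ∨ C = False ∨ N = N
A ↔ (A ∨ C) = False ↔ N = N
A ∧ (A ↔ (A ∨ C)) = False ∧ N = N
¬A = ¬False = True
(A ∧ (A ↔ (A ∨ C))) → ¬A = N → True = N  [any arg is the third value ⇒ result is the third value]
A ↔ ((A ∧ (A ↔ (A ∨ C))) → ¬A) = False ↔ N = N
They differ because K3 and K3ʷ treat N differently under the binary connectives.

False; N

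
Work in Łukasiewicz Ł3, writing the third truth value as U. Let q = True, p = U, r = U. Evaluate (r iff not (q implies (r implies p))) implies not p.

True

r implies p = U implies U = True  [min(1, 1−½+½)]
q implies (r implies p) = True implies True = True
not (q implies (r implies p)) = not True = False
r iff not (q implies (r implies p)) = U iff False = U
not p = not U = U
(r iff not (q implies (r implies p))) implies not p = U implies U = True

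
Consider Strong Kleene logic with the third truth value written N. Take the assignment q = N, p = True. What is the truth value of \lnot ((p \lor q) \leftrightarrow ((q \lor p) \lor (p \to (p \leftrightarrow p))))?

False

p \lor q = True \lor N = True
q \lor p = N \lor True = True
p \leftrightarrow p = True \leftrightarrow True = True
p \to (p \leftrightarrow p) = True \to True = True
(q \lor p) \lor (p \to (p \leftrightarrow p)) = True \lor True = True
(p \lor q) \leftrightarrow ((q \lor p) \lor (p \to (p \leftrightarrow p))) = True \leftrightarrow True = True
\lnot ((p \lor q) \leftrightarrow ((q \lor p) \lor (p \to (p \leftrightarrow p)))) = \lnot True = False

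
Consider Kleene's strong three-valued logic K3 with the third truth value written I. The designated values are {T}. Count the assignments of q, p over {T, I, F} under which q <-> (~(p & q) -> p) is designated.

2

Designated under: (q=T, p=T); (q=F, p=F).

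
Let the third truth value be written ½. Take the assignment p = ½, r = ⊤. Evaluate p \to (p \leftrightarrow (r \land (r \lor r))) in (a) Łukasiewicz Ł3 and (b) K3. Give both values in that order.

In Łukasiewicz Ł3: r \lor r = ⊤ \lor ⊤ = ⊤
r \land (r \lor r) = ⊤ \land ⊤ = ⊤
p \leftrightarrow (r \land (r \lor r)) = ½ \leftrightarrow ⊤ = ½
p \to (p \leftrightarrow (r \land (r \lor r))) = ½ \to ½ = ⊤
In K3: r \lor r = ⊤ \lor ⊤ = ⊤
r \land (r \lor r) = ⊤ \land ⊤ = ⊤
p \leftrightarrow (r \land (r \lor r)) = ½ \leftrightarrow ⊤ = ½
p \to (p \leftrightarrow (r \land (r \lor r))) = ½ \to ½ = ½
They differ because Łukasiewicz Ł3 and K3 treat ½ differently under implication.

⊤; ½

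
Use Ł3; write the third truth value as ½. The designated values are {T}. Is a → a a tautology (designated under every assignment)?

Every assignment of a over {T, ½, F} gives a value in {T}.
In particular, with a=½: a → a = T.

Yes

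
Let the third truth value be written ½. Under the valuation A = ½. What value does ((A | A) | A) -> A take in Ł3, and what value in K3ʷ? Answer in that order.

In Ł3: A | A = ½ | ½ = ½
(A | A) | A = ½ | ½ = ½
((A | A) | A) -> A = ½ -> ½ = 1  [min(1, 1−½+½)]
In K3ʷ: A | A = ½ | ½ = ½
(A | A) | A = ½ | ½ = ½
((A | A) | A) -> A = ½ -> ½ = ½  [any arg is the third value ⇒ result is the third value]
They differ because Ł3 and K3ʷ treat ½ differently under the binary connectives.

1; ½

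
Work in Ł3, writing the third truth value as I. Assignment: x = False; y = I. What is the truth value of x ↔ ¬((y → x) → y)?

y → x = I → False = I  [min(1, 1−½+0)]
(y → x) → y = I → I = True
¬((y → x) → y) = ¬True = False
x ↔ ¬((y → x) → y) = False ↔ False = True

True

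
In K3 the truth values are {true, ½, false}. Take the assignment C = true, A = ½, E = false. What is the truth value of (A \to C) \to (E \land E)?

false

A \to C = ½ \to true = true  [\lnot ½ \lor true]
E \land E = false \land false = false
(A \to C) \to (E \land E) = true \to false = false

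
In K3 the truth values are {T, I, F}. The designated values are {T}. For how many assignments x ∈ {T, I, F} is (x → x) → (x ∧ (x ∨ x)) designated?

x=T: T ✓
x=I: I ·
x=F: F ·

1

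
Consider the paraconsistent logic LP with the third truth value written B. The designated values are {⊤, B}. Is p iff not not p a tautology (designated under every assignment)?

Every assignment of p over {⊤, B, ⊥} gives a value in {⊤, B}.
In particular, with p=B: p iff not not p = B.

Yes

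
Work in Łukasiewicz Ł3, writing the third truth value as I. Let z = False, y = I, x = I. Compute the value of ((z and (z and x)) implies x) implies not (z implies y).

z and x = False and I = False
z and (z and x) = False and False = False
(z and (z and x)) implies x = False implies I = True  [min(1, 1−0+½)]
z implies y = False implies I = True
not (z implies y) = not True = False
((z and (z and x)) implies x) implies not (z implies y) = True implies False = False

False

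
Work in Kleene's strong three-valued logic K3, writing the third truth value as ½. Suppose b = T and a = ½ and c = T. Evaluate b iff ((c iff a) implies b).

c iff a = T iff ½ = ½
(c iff a) implies b = ½ implies T = T
b iff ((c iff a) implies b) = T iff T = T

T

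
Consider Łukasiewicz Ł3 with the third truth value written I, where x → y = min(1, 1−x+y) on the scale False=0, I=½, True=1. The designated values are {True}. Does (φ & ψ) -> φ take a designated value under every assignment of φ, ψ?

Yes

Every assignment of φ, ψ over {True, I, False} gives a value in {True}.
In particular, with φ=I, ψ=I: (φ & ψ) -> φ = True.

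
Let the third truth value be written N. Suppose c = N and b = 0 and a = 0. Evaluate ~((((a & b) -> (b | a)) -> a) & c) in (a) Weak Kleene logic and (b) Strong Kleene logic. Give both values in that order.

N; 1

In Weak Kleene logic: a & b = 0 & 0 = 0
b | a = 0 | 0 = 0
(a & b) -> (b | a) = 0 -> 0 = 1
((a & b) -> (b | a)) -> a = 1 -> 0 = 0
(((a & b) -> (b | a)) -> a) & c = 0 & N = N
~((((a & b) -> (b | a)) -> a) & c) = ~N = N
In Strong Kleene logic: a & b = 0 & 0 = 0
b | a = 0 | 0 = 0
(a & b) -> (b | a) = 0 -> 0 = 1
((a & b) -> (b | a)) -> a = 1 -> 0 = 0
(((a & b) -> (b | a)) -> a) & c = 0 & N = 0
~((((a & b) -> (b | a)) -> a) & c) = ~0 = 1
They differ because Weak Kleene logic and Strong Kleene logic treat N differently under the binary connectives.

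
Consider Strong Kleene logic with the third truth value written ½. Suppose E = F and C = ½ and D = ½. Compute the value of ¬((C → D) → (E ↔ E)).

C → D = ½ → ½ = ½  [¬½ ∨ ½]
E ↔ E = F ↔ F = T
(C → D) → (E ↔ E) = ½ → T = T
¬((C → D) → (E ↔ E)) = ¬T = F

F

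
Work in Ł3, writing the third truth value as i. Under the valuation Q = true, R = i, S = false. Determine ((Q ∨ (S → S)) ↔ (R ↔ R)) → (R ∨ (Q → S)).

i

S → S = false → false = true
Q ∨ (S → S) = true ∨ true = true
R ↔ R = i ↔ i = true  [1 − |½−½|]
(Q ∨ (S → S)) ↔ (R ↔ R) = true ↔ true = true
Q → S = true → false = false
R ∨ (Q → S) = i ∨ false = i
((Q ∨ (S → S)) ↔ (R ↔ R)) → (R ∨ (Q → S)) = true → i = i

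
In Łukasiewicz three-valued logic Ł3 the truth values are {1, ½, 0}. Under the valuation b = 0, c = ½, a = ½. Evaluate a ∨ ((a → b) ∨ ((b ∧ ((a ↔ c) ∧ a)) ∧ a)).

a → b = ½ → 0 = ½  [min(1, 1−½+0)]
a ↔ c = ½ ↔ ½ = 1
(a ↔ c) ∧ a = 1 ∧ ½ = ½
b ∧ ((a ↔ c) ∧ a) = 0 ∧ ½ = 0
(b ∧ ((a ↔ c) ∧ a)) ∧ a = 0 ∧ ½ = 0
(a → b) ∨ ((b ∧ ((a ↔ c) ∧ a)) ∧ a) = ½ ∨ 0 = ½
a ∨ ((a → b) ∨ ((b ∧ ((a ↔ c) ∧ a)) ∧ a)) = ½ ∨ ½ = ½

½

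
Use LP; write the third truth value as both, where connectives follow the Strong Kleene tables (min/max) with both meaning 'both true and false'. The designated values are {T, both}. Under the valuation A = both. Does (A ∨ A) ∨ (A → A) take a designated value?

A ∨ A = both ∨ both = both
A → A = both → both = both
(A ∨ A) ∨ (A → A) = both ∨ both = both
both ∈ {T, both}.

Yes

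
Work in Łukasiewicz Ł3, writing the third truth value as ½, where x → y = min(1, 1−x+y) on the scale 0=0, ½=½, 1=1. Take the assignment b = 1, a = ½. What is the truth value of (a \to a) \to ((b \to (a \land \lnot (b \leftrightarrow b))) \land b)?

a \to a = ½ \to ½ = 1  [min(1, 1−½+½)]
b \leftrightarrow b = 1 \leftrightarrow 1 = 1
\lnot (b \leftrightarrow b) = \lnot 1 = 0
a \land \lnot (b \leftrightarrow b) = ½ \land 0 = 0
b \to (a \land \lnot (b \leftrightarrow b)) = 1 \to 0 = 0
(b \to (a \land \lnot (b \leftrightarrow b))) \land b = 0 \land 1 = 0
(a \to a) \to ((b \to (a \land \lnot (b \leftrightarrow b))) \land b) = 1 \to 0 = 0

0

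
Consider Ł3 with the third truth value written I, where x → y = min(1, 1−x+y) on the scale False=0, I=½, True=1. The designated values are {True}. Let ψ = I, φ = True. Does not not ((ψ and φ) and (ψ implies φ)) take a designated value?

ψ and φ = I and True = I
ψ implies φ = I implies True = True  [min(1, 1−½+1)]
(ψ and φ) and (ψ implies φ) = I and True = I
not ((ψ and φ) and (ψ implies φ)) = not I = I
not not ((ψ and φ) and (ψ implies φ)) = not I = I
I ∉ {True}.

No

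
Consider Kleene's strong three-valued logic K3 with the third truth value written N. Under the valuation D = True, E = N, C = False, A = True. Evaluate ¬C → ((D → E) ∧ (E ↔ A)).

¬C = ¬False = True
D → E = True → N = N  [¬True ∨ N]
E ↔ A = N ↔ True = N
(D → E) ∧ (E ↔ A) = N ∧ N = N
¬C → ((D → E) ∧ (E ↔ A)) = True → N = N

N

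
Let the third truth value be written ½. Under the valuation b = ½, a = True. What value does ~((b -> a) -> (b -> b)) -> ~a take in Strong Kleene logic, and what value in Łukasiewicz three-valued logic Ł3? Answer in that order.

In Strong Kleene logic: b -> a = ½ -> True = True  [~½ | True]
b -> b = ½ -> ½ = ½
(b -> a) -> (b -> b) = True -> ½ = ½
~((b -> a) -> (b -> b)) = ~½ = ½
~a = ~True = False
~((b -> a) -> (b -> b)) -> ~a = ½ -> False = ½
In Łukasiewicz three-valued logic Ł3: b -> a = ½ -> True = True
b -> b = ½ -> ½ = True
(b -> a) -> (b -> b) = True -> True = True
~((b -> a) -> (b -> b)) = ~True = False
~a = ~True = False
~((b -> a) -> (b -> b)) -> ~a = False -> False = True
They differ because Strong Kleene logic and Łukasiewicz three-valued logic Ł3 treat ½ differently under implication.

½; True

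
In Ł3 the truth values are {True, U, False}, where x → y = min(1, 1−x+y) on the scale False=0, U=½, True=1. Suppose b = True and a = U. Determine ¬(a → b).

False

a → b = U → True = True  [min(1, 1−½+1)]
¬(a → b) = ¬True = False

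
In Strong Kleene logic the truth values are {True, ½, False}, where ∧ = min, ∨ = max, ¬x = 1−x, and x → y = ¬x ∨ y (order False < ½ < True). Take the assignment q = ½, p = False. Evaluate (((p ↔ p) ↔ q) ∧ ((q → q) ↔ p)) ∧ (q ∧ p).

False

p ↔ p = False ↔ False = True
(p ↔ p) ↔ q = True ↔ ½ = ½
q → q = ½ → ½ = ½
(q → q) ↔ p = ½ ↔ False = ½
((p ↔ p) ↔ q) ∧ ((q → q) ↔ p) = ½ ∧ ½ = ½
q ∧ p = ½ ∧ False = False
(((p ↔ p) ↔ q) ∧ ((q → q) ↔ p)) ∧ (q ∧ p) = ½ ∧ False = False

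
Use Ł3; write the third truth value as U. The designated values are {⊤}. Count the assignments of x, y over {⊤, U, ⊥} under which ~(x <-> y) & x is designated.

Designated under: (x=⊤, y=⊥).

1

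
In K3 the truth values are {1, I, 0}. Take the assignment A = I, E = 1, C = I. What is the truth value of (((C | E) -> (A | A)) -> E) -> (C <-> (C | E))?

C | E = I | 1 = 1
A | A = I | I = I
(C | E) -> (A | A) = 1 -> I = I  [~1 | I]
((C | E) -> (A | A)) -> E = I -> 1 = 1
C | E = I | 1 = 1
C <-> (C | E) = I <-> 1 = I
(((C | E) -> (A | A)) -> E) -> (C <-> (C | E)) = 1 -> I = I

I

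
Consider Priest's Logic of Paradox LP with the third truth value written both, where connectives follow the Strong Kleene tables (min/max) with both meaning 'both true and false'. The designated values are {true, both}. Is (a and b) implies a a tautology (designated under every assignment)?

Every assignment of a, b over {true, both, false} gives a value in {true, both}.
In particular, with a=both, b=both: (a and b) implies a = both.

Yes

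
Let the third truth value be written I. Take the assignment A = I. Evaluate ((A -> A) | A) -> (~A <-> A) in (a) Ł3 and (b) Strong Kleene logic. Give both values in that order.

In Ł3: A -> A = I -> I = True  [min(1, 1−½+½)]
(A -> A) | A = True | I = True
~A = ~I = I
~A <-> A = I <-> I = True
((A -> A) | A) -> (~A <-> A) = True -> True = True
In Strong Kleene logic: A -> A = I -> I = I  [~I | I]
(A -> A) | A = I | I = I
~A = ~I = I
~A <-> A = I <-> I = I
((A -> A) | A) -> (~A <-> A) = I -> I = I
They differ because Ł3 and Strong Kleene logic treat I differently under implication.

True; I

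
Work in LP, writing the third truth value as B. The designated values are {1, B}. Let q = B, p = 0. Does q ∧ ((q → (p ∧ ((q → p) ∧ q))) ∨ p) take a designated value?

Yes

q → p = B → 0 = B  [¬B ∨ 0]
(q → p) ∧ q = B ∧ B = B
p ∧ ((q → p) ∧ q) = 0 ∧ B = 0
q → (p ∧ ((q → p) ∧ q)) = B → 0 = B
(q → (p ∧ ((q → p) ∧ q))) ∨ p = B ∨ 0 = B
q ∧ ((q → (p ∧ ((q → p) ∧ q))) ∨ p) = B ∧ B = B
B ∈ {1, B}.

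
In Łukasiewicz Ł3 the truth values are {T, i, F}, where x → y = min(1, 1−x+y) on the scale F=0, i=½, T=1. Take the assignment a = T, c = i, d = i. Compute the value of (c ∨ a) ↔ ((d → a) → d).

c ∨ a = i ∨ T = T
d → a = i → T = T  [min(1, 1−½+1)]
(d → a) → d = T → i = i
(c ∨ a) ↔ ((d → a) → d) = T ↔ i = i

i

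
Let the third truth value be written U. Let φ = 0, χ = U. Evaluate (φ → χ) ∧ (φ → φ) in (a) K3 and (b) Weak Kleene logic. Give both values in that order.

1; U

In K3: φ → χ = 0 → U = 1
φ → φ = 0 → 0 = 1
(φ → χ) ∧ (φ → φ) = 1 ∧ 1 = 1
In Weak Kleene logic: φ → χ = 0 → U = U
φ → φ = 0 → 0 = 1
(φ → χ) ∧ (φ → φ) = U ∧ 1 = U
They differ because K3 and Weak Kleene logic treat U differently under the binary connectives.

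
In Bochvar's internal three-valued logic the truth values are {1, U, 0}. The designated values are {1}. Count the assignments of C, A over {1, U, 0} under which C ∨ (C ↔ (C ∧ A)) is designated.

Designated under: (C=1, A=1); (C=1, A=0); (C=0, A=1); (C=0, A=0).

4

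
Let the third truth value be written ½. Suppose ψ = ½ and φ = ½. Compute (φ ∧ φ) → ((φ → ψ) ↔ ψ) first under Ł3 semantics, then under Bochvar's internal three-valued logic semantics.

True; ½

In Ł3: φ ∧ φ = ½ ∧ ½ = ½
φ → ψ = ½ → ½ = True  [min(1, 1−½+½)]
(φ → ψ) ↔ ψ = True ↔ ½ = ½
(φ ∧ φ) → ((φ → ψ) ↔ ψ) = ½ → ½ = True
In Bochvar's internal three-valued logic: φ ∧ φ = ½ ∧ ½ = ½
φ → ψ = ½ → ½ = ½  [any arg is the third value ⇒ result is the third value]
(φ → ψ) ↔ ψ = ½ ↔ ½ = ½
(φ ∧ φ) → ((φ → ψ) ↔ ψ) = ½ → ½ = ½
They differ because Ł3 and Bochvar's internal three-valued logic treat ½ differently under the binary connectives.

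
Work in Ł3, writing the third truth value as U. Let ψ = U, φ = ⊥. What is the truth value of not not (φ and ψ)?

⊥

φ and ψ = ⊥ and U = ⊥
not (φ and ψ) = not ⊥ = ⊤
not not (φ and ψ) = not ⊤ = ⊥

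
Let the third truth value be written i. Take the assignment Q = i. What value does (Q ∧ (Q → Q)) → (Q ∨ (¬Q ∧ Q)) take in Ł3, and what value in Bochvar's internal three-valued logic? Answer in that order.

⊤; i

In Ł3: Q → Q = i → i = ⊤  [min(1, 1−½+½)]
Q ∧ (Q → Q) = i ∧ ⊤ = i
¬Q = ¬i = i
¬Q ∧ Q = i ∧ i = i
Q ∨ (¬Q ∧ Q) = i ∨ i = i
(Q ∧ (Q → Q)) → (Q ∨ (¬Q ∧ Q)) = i → i = ⊤
In Bochvar's internal three-valued logic: Q → Q = i → i = i
Q ∧ (Q → Q) = i ∧ i = i
¬Q = ¬i = i
¬Q ∧ Q = i ∧ i = i
Q ∨ (¬Q ∧ Q) = i ∨ i = i
(Q ∧ (Q → Q)) → (Q ∨ (¬Q ∧ Q)) = i → i = i
They differ because Ł3 and Bochvar's internal three-valued logic treat i differently under the binary connectives.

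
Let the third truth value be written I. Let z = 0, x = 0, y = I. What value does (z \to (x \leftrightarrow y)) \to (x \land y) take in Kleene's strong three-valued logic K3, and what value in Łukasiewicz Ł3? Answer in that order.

In Kleene's strong three-valued logic K3: x \leftrightarrow y = 0 \leftrightarrow I = I
z \to (x \leftrightarrow y) = 0 \to I = 1  [\lnot 0 \lor I]
x \land y = 0 \land I = 0
(z \to (x \leftrightarrow y)) \to (x \land y) = 1 \to 0 = 0
In Łukasiewicz Ł3: x \leftrightarrow y = 0 \leftrightarrow I = I
z \to (x \leftrightarrow y) = 0 \to I = 1
x \land y = 0 \land I = 0
(z \to (x \leftrightarrow y)) \to (x \land y) = 1 \to 0 = 0

0; 0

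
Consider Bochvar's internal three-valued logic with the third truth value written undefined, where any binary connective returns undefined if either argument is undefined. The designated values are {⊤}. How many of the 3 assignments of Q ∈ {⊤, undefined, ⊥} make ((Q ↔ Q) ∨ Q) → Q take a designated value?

Q=⊤: ⊤ ✓
Q=undefined: undefined ·
Q=⊥: ⊥ ·

1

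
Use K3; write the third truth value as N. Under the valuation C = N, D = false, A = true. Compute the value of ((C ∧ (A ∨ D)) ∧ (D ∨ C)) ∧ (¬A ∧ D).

A ∨ D = true ∨ false = true
C ∧ (A ∨ D) = N ∧ true = N
D ∨ C = false ∨ N = N
(C ∧ (A ∨ D)) ∧ (D ∨ C) = N ∧ N = N
¬A = ¬true = false
¬A ∧ D = false ∧ false = false
((C ∧ (A ∨ D)) ∧ (D ∨ C)) ∧ (¬A ∧ D) = N ∧ false = false

false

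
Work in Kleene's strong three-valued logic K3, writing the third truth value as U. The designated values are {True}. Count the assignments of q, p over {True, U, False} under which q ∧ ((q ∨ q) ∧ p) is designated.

1

Designated under: (q=True, p=True).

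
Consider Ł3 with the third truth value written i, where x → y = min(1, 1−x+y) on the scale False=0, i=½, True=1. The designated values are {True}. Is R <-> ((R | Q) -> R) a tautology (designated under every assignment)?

No

Countermodel: R=i, Q=i gives i, which is not designated.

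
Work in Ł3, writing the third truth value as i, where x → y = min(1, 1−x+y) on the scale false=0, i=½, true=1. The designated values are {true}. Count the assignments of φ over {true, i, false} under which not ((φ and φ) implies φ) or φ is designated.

φ=true: true ✓
φ=i: i ·
φ=false: false ·

1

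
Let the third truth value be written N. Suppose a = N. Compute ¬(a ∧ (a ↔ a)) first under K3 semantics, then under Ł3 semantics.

In K3: a ↔ a = N ↔ N = N
a ∧ (a ↔ a) = N ∧ N = N
¬(a ∧ (a ↔ a)) = ¬N = N
In Ł3: a ↔ a = N ↔ N = true  [1 − |½−½|]
a ∧ (a ↔ a) = N ∧ true = N
¬(a ∧ (a ↔ a)) = ¬N = N

N; N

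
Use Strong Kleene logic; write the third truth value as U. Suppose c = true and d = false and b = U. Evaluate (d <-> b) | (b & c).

U

d <-> b = false <-> U = U
b & c = U & true = U
(d <-> b) | (b & c) = U | U = U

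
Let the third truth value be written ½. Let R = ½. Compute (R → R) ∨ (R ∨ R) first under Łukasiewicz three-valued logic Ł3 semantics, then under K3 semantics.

T; ½

In Łukasiewicz three-valued logic Ł3: R → R = ½ → ½ = T  [min(1, 1−½+½)]
R ∨ R = ½ ∨ ½ = ½
(R → R) ∨ (R ∨ R) = T ∨ ½ = T
In K3: R → R = ½ → ½ = ½  [¬½ ∨ ½]
R ∨ R = ½ ∨ ½ = ½
(R → R) ∨ (R ∨ R) = ½ ∨ ½ = ½
They differ because Łukasiewicz three-valued logic Ł3 and K3 treat ½ differently under implication.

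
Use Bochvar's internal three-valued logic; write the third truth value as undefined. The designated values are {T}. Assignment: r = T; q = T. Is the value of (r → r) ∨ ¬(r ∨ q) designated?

Yes

r → r = T → T = T
r ∨ q = T ∨ T = T
¬(r ∨ q) = ¬T = F
(r → r) ∨ ¬(r ∨ q) = T ∨ F = T
T ∈ {T}.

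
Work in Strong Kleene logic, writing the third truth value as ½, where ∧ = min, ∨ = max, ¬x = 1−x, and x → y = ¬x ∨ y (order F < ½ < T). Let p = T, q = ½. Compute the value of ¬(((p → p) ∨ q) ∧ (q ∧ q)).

p → p = T → T = T
(p → p) ∨ q = T ∨ ½ = T
q ∧ q = ½ ∧ ½ = ½
((p → p) ∨ q) ∧ (q ∧ q) = T ∧ ½ = ½
¬(((p → p) ∨ q) ∧ (q ∧ q)) = ¬½ = ½

½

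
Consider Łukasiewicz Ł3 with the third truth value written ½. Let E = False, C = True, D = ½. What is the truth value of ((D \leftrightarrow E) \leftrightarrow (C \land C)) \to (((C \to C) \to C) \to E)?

D \leftrightarrow E = ½ \leftrightarrow False = ½  [1 − |½−0|]
C \land C = True \land True = True
(D \leftrightarrow E) \leftrightarrow (C \land C) = ½ \leftrightarrow True = ½
C \to C = True \to True = True
(C \to C) \to C = True \to True = True
((C \to C) \to C) \to E = True \to False = False
((D \leftrightarrow E) \leftrightarrow (C \land C)) \to (((C \to C) \to C) \to E) = ½ \to False = ½

½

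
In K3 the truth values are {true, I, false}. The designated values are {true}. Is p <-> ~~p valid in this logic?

No

Countermodel: p=I gives I, which is not designated.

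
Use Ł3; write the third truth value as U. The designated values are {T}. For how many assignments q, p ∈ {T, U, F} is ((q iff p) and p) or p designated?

Designated under: (q=T, p=T); (q=U, p=T); (q=F, p=T).

3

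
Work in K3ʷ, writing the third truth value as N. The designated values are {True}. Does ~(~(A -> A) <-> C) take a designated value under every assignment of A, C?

No

Countermodel: A=True, C=N gives N, which is not designated.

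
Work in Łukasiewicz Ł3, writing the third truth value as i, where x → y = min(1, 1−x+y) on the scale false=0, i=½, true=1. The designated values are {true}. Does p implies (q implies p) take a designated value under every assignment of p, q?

Every assignment of p, q over {true, i, false} gives a value in {true}.
In particular, with p=i, q=i: p implies (q implies p) = true.

Yes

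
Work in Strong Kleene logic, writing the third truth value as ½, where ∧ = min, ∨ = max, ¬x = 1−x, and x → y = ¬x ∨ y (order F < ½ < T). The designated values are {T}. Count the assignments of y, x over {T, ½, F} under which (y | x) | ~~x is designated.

Of the 9 assignments, 5 give a value in {T}.

5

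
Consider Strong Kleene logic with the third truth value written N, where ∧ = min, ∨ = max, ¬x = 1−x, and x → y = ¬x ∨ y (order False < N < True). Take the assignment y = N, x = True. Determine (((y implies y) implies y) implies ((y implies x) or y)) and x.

True

y implies y = N implies N = N  [not N or N]
(y implies y) implies y = N implies N = N
y implies x = N implies True = True
(y implies x) or y = True or N = True
((y implies y) implies y) implies ((y implies x) or y) = N implies True = True
(((y implies y) implies y) implies ((y implies x) or y)) and x = True and True = True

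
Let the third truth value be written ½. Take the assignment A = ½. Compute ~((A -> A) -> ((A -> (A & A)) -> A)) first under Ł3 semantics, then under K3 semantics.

½; ½

In Ł3: A -> A = ½ -> ½ = true  [min(1, 1−½+½)]
A & A = ½ & ½ = ½
A -> (A & A) = ½ -> ½ = true
(A -> (A & A)) -> A = true -> ½ = ½
(A -> A) -> ((A -> (A & A)) -> A) = true -> ½ = ½
~((A -> A) -> ((A -> (A & A)) -> A)) = ~½ = ½
In K3: A -> A = ½ -> ½ = ½  [~½ | ½]
A & A = ½ & ½ = ½
A -> (A & A) = ½ -> ½ = ½
(A -> (A & A)) -> A = ½ -> ½ = ½
(A -> A) -> ((A -> (A & A)) -> A) = ½ -> ½ = ½
~((A -> A) -> ((A -> (A & A)) -> A)) = ~½ = ½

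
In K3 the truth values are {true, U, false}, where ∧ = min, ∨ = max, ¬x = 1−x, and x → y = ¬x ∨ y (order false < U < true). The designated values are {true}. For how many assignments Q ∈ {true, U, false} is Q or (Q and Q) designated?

Q=true: true ✓
Q=U: U ·
Q=false: false ·

1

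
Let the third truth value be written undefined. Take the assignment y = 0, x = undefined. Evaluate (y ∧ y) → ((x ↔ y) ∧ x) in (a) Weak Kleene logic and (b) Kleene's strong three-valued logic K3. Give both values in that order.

In Weak Kleene logic: y ∧ y = 0 ∧ 0 = 0
x ↔ y = undefined ↔ 0 = undefined
(x ↔ y) ∧ x = undefined ∧ undefined = undefined
(y ∧ y) → ((x ↔ y) ∧ x) = 0 → undefined = undefined
In Kleene's strong three-valued logic K3: y ∧ y = 0 ∧ 0 = 0
x ↔ y = undefined ↔ 0 = undefined
(x ↔ y) ∧ x = undefined ∧ undefined = undefined
(y ∧ y) → ((x ↔ y) ∧ x) = 0 → undefined = 1  [¬0 ∨ undefined]
They differ because Weak Kleene logic and Kleene's strong three-valued logic K3 treat undefined differently under the binary connectives.

undefined; 1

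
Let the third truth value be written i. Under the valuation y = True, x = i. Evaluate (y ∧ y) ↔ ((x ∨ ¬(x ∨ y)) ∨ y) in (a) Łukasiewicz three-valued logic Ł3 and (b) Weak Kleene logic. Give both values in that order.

True; i

In Łukasiewicz three-valued logic Ł3: y ∧ y = True ∧ True = True
x ∨ y = i ∨ True = True
¬(x ∨ y) = ¬True = False
x ∨ ¬(x ∨ y) = i ∨ False = i
(x ∨ ¬(x ∨ y)) ∨ y = i ∨ True = True
(y ∧ y) ↔ ((x ∨ ¬(x ∨ y)) ∨ y) = True ↔ True = True
In Weak Kleene logic: y ∧ y = True ∧ True = True
x ∨ y = i ∨ True = i
¬(x ∨ y) = ¬i = i
x ∨ ¬(x ∨ y) = i ∨ i = i
(x ∨ ¬(x ∨ y)) ∨ y = i ∨ True = i
(y ∧ y) ↔ ((x ∨ ¬(x ∨ y)) ∨ y) = True ↔ i = i
They differ because Łukasiewicz three-valued logic Ł3 and Weak Kleene logic treat i differently under the binary connectives.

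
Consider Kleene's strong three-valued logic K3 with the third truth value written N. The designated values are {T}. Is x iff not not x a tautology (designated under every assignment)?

Countermodel: x=N gives N, which is not designated.

No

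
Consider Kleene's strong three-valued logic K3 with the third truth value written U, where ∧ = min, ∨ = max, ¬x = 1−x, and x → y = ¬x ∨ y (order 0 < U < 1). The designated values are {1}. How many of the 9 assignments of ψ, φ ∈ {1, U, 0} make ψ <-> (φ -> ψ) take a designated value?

4

Designated under: (ψ=1, φ=1); (ψ=1, φ=U); (ψ=1, φ=0); (ψ=0, φ=1).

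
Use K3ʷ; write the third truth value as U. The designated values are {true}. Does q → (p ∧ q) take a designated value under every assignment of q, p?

No

Countermodel: q=true, p=U gives U, which is not designated.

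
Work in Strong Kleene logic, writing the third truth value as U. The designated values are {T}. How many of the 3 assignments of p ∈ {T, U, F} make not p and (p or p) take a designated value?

0

p=T: F ·
p=U: U ·
p=F: F ·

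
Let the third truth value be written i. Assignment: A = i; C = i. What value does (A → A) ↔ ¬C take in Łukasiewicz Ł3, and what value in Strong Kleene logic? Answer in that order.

i; i

In Łukasiewicz Ł3: A → A = i → i = 1  [min(1, 1−½+½)]
¬C = ¬i = i
(A → A) ↔ ¬C = 1 ↔ i = i
In Strong Kleene logic: A → A = i → i = i  [¬i ∨ i]
¬C = ¬i = i
(A → A) ↔ ¬C = i ↔ i = i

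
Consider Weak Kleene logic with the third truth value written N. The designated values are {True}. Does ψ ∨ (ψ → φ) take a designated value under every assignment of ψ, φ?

Countermodel: ψ=True, φ=N gives N, which is not designated.

No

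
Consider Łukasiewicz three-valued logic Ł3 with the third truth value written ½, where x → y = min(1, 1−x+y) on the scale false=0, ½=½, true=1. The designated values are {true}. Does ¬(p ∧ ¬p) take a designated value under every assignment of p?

Countermodel: p=½ gives ½, which is not designated.

No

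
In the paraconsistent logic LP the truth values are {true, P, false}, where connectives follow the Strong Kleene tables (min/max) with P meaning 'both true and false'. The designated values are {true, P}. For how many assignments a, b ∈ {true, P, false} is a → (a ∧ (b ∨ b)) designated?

8

Of the 9 assignments, 8 give a value in {true, P}.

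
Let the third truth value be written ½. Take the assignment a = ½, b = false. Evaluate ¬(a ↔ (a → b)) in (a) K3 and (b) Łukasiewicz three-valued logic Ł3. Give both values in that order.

In K3: a → b = ½ → false = ½  [¬½ ∨ false]
a ↔ (a → b) = ½ ↔ ½ = ½
¬(a ↔ (a → b)) = ¬½ = ½
In Łukasiewicz three-valued logic Ł3: a → b = ½ → false = ½  [min(1, 1−½+0)]
a ↔ (a → b) = ½ ↔ ½ = true
¬(a ↔ (a → b)) = ¬true = false
They differ because K3 and Łukasiewicz three-valued logic Ł3 treat ½ differently under implication.

½; false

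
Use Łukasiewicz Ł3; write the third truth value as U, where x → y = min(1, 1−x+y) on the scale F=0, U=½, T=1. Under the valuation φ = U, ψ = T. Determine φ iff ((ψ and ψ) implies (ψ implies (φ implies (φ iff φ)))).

U

ψ and ψ = T and T = T
φ iff φ = U iff U = T  [1 − |½−½|]
φ implies (φ iff φ) = U implies T = T
ψ implies (φ implies (φ iff φ)) = T implies T = T
(ψ and ψ) implies (ψ implies (φ implies (φ iff φ))) = T implies T = T
φ iff ((ψ and ψ) implies (ψ implies (φ implies (φ iff φ)))) = U iff T = U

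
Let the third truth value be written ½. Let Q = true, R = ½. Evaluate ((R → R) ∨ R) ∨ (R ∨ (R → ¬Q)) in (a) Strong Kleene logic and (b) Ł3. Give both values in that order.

½; true

In Strong Kleene logic: R → R = ½ → ½ = ½  [¬½ ∨ ½]
(R → R) ∨ R = ½ ∨ ½ = ½
¬Q = ¬true = false
R → ¬Q = ½ → false = ½
R ∨ (R → ¬Q) = ½ ∨ ½ = ½
((R → R) ∨ R) ∨ (R ∨ (R → ¬Q)) = ½ ∨ ½ = ½
In Ł3: R → R = ½ → ½ = true  [min(1, 1−½+½)]
(R → R) ∨ R = true ∨ ½ = true
¬Q = ¬true = false
R → ¬Q = ½ → false = ½
R ∨ (R → ¬Q) = ½ ∨ ½ = ½
((R → R) ∨ R) ∨ (R ∨ (R → ¬Q)) = true ∨ ½ = true
They differ because Strong Kleene logic and Ł3 treat ½ differently under implication.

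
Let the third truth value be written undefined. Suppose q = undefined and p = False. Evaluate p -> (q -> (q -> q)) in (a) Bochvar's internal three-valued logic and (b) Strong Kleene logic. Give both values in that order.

In Bochvar's internal three-valued logic: q -> q = undefined -> undefined = undefined
q -> (q -> q) = undefined -> undefined = undefined
p -> (q -> (q -> q)) = False -> undefined = undefined
In Strong Kleene logic: q -> q = undefined -> undefined = undefined
q -> (q -> q) = undefined -> undefined = undefined
p -> (q -> (q -> q)) = False -> undefined = True
They differ because Bochvar's internal three-valued logic and Strong Kleene logic treat undefined differently under the binary connectives.

undefined; True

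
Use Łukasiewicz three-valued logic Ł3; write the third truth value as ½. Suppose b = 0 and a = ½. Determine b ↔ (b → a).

0

b → a = 0 → ½ = 1  [min(1, 1−0+½)]
b ↔ (b → a) = 0 ↔ 1 = 0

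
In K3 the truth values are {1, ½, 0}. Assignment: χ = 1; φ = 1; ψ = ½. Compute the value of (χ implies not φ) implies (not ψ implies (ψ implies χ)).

not φ = not 1 = 0
χ implies not φ = 1 implies 0 = 0
not ψ = not ½ = ½
ψ implies χ = ½ implies 1 = 1  [not ½ or 1]
not ψ implies (ψ implies χ) = ½ implies 1 = 1
(χ implies not φ) implies (not ψ implies (ψ implies χ)) = 0 implies 1 = 1

1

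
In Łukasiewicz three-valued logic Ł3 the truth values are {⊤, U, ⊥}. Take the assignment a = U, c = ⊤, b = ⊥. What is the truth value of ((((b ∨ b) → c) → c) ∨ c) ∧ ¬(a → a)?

⊥

b ∨ b = ⊥ ∨ ⊥ = ⊥
(b ∨ b) → c = ⊥ → ⊤ = ⊤
((b ∨ b) → c) → c = ⊤ → ⊤ = ⊤
(((b ∨ b) → c) → c) ∨ c = ⊤ ∨ ⊤ = ⊤
a → a = U → U = ⊤  [min(1, 1−½+½)]
¬(a → a) = ¬⊤ = ⊥
((((b ∨ b) → c) → c) ∨ c) ∧ ¬(a → a) = ⊤ ∧ ⊥ = ⊥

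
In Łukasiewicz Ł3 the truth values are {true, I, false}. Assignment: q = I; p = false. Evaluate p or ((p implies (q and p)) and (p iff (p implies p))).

q and p = I and false = false
p implies (q and p) = false implies false = true
p implies p = false implies false = true
p iff (p implies p) = false iff true = false
(p implies (q and p)) and (p iff (p implies p)) = true and false = false
p or ((p implies (q and p)) and (p iff (p implies p))) = false or false = false

false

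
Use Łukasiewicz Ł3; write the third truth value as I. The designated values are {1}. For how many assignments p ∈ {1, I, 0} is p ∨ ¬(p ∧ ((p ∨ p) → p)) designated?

p=1: 1 ✓
p=I: I ·
p=0: 1 ✓

2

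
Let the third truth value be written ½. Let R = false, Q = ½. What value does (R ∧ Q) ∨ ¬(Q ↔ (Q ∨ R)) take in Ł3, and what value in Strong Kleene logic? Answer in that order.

In Ł3: R ∧ Q = false ∧ ½ = false
Q ∨ R = ½ ∨ false = ½
Q ↔ (Q ∨ R) = ½ ↔ ½ = true  [1 − |½−½|]
¬(Q ↔ (Q ∨ R)) = ¬true = false
(R ∧ Q) ∨ ¬(Q ↔ (Q ∨ R)) = false ∨ false = false
In Strong Kleene logic: R ∧ Q = false ∧ ½ = false
Q ∨ R = ½ ∨ false = ½
Q ↔ (Q ∨ R) = ½ ↔ ½ = ½
¬(Q ↔ (Q ∨ R)) = ¬½ = ½
(R ∧ Q) ∨ ¬(Q ↔ (Q ∨ R)) = false ∨ ½ = ½
They differ because Ł3 and Strong Kleene logic treat ½ differently under implication.

false; ½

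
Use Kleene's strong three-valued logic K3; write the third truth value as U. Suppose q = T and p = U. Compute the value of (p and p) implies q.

p and p = U and U = U
(p and p) implies q = U implies T = T

T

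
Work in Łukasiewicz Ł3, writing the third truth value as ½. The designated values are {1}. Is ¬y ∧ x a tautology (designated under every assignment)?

Countermodel: y=1, x=1 gives 0, which is not designated.

No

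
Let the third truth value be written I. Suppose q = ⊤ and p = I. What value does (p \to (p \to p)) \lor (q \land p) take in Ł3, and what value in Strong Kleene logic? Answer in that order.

In Ł3: p \to p = I \to I = ⊤
p \to (p \to p) = I \to ⊤ = ⊤
q \land p = ⊤ \land I = I
(p \to (p \to p)) \lor (q \land p) = ⊤ \lor I = ⊤
In Strong Kleene logic: p \to p = I \to I = I
p \to (p \to p) = I \to I = I
q \land p = ⊤ \land I = I
(p \to (p \to p)) \lor (q \land p) = I \lor I = I
They differ because Ł3 and Strong Kleene logic treat I differently under implication.

⊤; I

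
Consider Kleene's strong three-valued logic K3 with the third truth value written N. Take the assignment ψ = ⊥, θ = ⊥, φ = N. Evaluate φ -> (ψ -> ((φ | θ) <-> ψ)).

⊤

φ | θ = N | ⊥ = N
(φ | θ) <-> ψ = N <-> ⊥ = N
ψ -> ((φ | θ) <-> ψ) = ⊥ -> N = ⊤  [~⊥ | N]
φ -> (ψ -> ((φ | θ) <-> ψ)) = N -> ⊤ = ⊤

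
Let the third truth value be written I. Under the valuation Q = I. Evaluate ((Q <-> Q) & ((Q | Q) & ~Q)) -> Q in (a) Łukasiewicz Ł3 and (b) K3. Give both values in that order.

In Łukasiewicz Ł3: Q <-> Q = I <-> I = True
Q | Q = I | I = I
~Q = ~I = I
(Q | Q) & ~Q = I & I = I
(Q <-> Q) & ((Q | Q) & ~Q) = True & I = I
((Q <-> Q) & ((Q | Q) & ~Q)) -> Q = I -> I = True
In K3: Q <-> Q = I <-> I = I
Q | Q = I | I = I
~Q = ~I = I
(Q | Q) & ~Q = I & I = I
(Q <-> Q) & ((Q | Q) & ~Q) = I & I = I
((Q <-> Q) & ((Q | Q) & ~Q)) -> Q = I -> I = I  [~I | I]
They differ because Łukasiewicz Ł3 and K3 treat I differently under implication.

True; I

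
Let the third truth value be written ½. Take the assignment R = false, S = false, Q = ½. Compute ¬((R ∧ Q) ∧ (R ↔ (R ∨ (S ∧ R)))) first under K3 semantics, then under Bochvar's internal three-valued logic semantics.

true; ½

In K3: R ∧ Q = false ∧ ½ = false
S ∧ R = false ∧ false = false
R ∨ (S ∧ R) = false ∨ false = false
R ↔ (R ∨ (S ∧ R)) = false ↔ false = true
(R ∧ Q) ∧ (R ↔ (R ∨ (S ∧ R))) = false ∧ true = false
¬((R ∧ Q) ∧ (R ↔ (R ∨ (S ∧ R)))) = ¬false = true
In Bochvar's internal three-valued logic: R ∧ Q = false ∧ ½ = ½
S ∧ R = false ∧ false = false
R ∨ (S ∧ R) = false ∨ false = false
R ↔ (R ∨ (S ∧ R)) = false ↔ false = true
(R ∧ Q) ∧ (R ↔ (R ∨ (S ∧ R))) = ½ ∧ true = ½
¬((R ∧ Q) ∧ (R ↔ (R ∨ (S ∧ R)))) = ¬½ = ½
They differ because K3 and Bochvar's internal three-valued logic treat ½ differently under the binary connectives.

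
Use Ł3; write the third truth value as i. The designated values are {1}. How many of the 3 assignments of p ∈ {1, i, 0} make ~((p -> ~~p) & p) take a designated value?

1

p=1: 0 ·
p=i: i ·
p=0: 1 ✓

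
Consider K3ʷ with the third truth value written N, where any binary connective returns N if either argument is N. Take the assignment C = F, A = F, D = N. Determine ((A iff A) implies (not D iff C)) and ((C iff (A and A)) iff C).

N

A iff A = F iff F = T
not D = not N = N
not D iff C = N iff F = N
(A iff A) implies (not D iff C) = T implies N = N  [any arg is the third value ⇒ result is the third value]
A and A = F and F = F
C iff (A and A) = F iff F = T
(C iff (A and A)) iff C = T iff F = F
((A iff A) implies (not D iff C)) and ((C iff (A and A)) iff C) = N and F = N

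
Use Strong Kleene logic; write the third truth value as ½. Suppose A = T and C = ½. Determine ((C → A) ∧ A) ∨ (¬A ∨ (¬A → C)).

C → A = ½ → T = T
(C → A) ∧ A = T ∧ T = T
¬A = ¬T = F
¬A = ¬T = F
¬A → C = F → ½ = T
¬A ∨ (¬A → C) = F ∨ T = T
((C → A) ∧ A) ∨ (¬A ∨ (¬A → C)) = T ∨ T = T

T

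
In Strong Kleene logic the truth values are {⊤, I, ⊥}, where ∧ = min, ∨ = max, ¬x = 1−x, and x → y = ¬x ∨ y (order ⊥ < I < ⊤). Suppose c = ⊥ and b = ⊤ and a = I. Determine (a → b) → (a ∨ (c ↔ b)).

a → b = I → ⊤ = ⊤  [¬I ∨ ⊤]
c ↔ b = ⊥ ↔ ⊤ = ⊥
a ∨ (c ↔ b) = I ∨ ⊥ = I
(a → b) → (a ∨ (c ↔ b)) = ⊤ → I = I

I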